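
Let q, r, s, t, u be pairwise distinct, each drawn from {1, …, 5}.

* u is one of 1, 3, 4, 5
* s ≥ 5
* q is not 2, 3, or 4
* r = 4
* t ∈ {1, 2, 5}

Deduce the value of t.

2

r must be 4 (only option left). So u can't be 4.
s must be 5 (only option left). Eliminate 5 elsewhere: q, t, u.
q's domain is down to {1}, so q = 1. Strike 1 from t, u.
So t = 2.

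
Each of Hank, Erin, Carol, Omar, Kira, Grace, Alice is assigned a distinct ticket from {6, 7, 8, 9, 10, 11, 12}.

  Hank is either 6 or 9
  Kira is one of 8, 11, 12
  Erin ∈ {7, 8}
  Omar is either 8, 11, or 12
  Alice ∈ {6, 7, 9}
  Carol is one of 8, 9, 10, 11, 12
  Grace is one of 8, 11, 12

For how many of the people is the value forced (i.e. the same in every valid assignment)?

2

The 7 variables draw from only 7 values {6, 7, 8, 9, 10, 11, 12}, so each is used; only Carol can be 10, hence Carol = 10.
Omar, Kira, Grace between them cover only {8, 11, 12} — a naked triple. Remove those values from Erin.
Erin has just one choice, so Erin = 7. So Alice can't be 7.
Determined: Erin=7, Carol=10. The other people each still have more than one consistent value. That makes 2.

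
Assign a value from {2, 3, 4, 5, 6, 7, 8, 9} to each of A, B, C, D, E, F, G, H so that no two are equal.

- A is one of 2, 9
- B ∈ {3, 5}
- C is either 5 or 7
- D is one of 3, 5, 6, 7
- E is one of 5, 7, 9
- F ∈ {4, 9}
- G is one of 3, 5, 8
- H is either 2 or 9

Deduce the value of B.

The 8 variables together cover exactly {2, 3, 4, 5, 6, 7, 8, 9} — 8 values for 8 variables — and 4 appears only in F's list, so F = 4.
Among the 7 still-open variables, 6 fits only D (and all 7 values in {2, 3, 5, 6, 7, 8, 9} must be used), so D = 6.
Among the 6 still-open variables, 8 fits only G (and all 6 values in {2, 3, 5, 7, 8, 9} must be used), so G = 8.
The 5 still-open variables draw from only 5 values {2, 3, 5, 7, 9}, so each is used; only B can be 3, hence B = 3.

3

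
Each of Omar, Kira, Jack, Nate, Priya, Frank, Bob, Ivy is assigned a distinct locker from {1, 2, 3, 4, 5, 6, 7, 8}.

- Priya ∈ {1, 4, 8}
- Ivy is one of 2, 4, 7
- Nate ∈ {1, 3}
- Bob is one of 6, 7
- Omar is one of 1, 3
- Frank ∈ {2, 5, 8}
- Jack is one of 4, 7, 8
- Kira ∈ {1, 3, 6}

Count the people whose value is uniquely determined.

The 8 variables together cover exactly {1, 2, 3, 4, 5, 6, 7, 8} — 8 values for 8 variables — and 5 appears only in Frank's list, so Frank = 5.
Among the 7 still-open variables, 2 fits only Ivy (and all 7 values in {1, 2, 3, 4, 6, 7, 8} must be used), so Ivy = 2.
The 2 variables Omar and Nate are confined to {1, 3}, which locks those values in; drop them from Kira, Priya.
Kira has just one choice, so Kira = 6. Strike 6 from Bob.
Bob's domain is down to {7}, so Bob = 7. Remove 7 from Jack.
Determined: Kira=6, Frank=5, Bob=7, Ivy=2. The other people each still have more than one consistent value. That makes 4.

4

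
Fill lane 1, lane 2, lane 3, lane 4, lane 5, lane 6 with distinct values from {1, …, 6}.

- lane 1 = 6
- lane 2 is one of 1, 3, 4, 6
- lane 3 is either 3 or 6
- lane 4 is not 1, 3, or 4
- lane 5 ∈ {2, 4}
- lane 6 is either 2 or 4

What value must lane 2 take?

1

lane 1 must be 6 (only option left). Remove 6 from lane 2, lane 3, lane 4.
lane 3 has just one choice, so lane 3 = 3. So lane 2 can't be 3.
The 4 still-open variables together cover exactly {1, 2, 4, 5} — 4 values for 4 variables — and 1 appears only in lane 2's list, so lane 2 = 1.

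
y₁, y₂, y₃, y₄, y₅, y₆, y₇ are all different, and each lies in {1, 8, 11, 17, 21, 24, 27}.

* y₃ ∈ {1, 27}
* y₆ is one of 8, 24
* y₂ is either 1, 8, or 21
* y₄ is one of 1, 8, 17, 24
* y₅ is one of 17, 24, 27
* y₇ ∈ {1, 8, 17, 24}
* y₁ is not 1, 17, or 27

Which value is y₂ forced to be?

21

Among the 7 variables, 11 fits only y₁ (and all 7 values in {1, 8, 11, 17, 21, 24, 27} must be used), so y₁ = 11.
The 6 still-open variables together cover exactly {1, 8, 17, 21, 24, 27} — 6 values for 6 variables — and 21 appears only in y₂'s list, so y₂ = 21.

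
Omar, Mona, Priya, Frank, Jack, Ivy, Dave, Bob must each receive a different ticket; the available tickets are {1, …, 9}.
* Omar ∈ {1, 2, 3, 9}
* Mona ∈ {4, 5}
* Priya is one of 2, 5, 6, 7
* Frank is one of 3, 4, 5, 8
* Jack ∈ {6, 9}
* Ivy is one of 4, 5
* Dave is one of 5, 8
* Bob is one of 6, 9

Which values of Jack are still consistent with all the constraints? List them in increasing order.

6, 9

Mona and Ivy share exactly the 2 values {4, 5}; by pigeonhole those values go to them, so strike 4, 5 from Priya, Frank, Dave.
Dave must be 8 (only option left). Strike 8 from Frank.
Frank has just one choice, so Frank = 3. Strike 3 from Omar.
Jack and Bob share exactly the 2 values {6, 9}; by pigeonhole those values go to them, so strike 6, 9 from Omar, Priya.
No further eliminations apply; Jack can still be any of 6, 9.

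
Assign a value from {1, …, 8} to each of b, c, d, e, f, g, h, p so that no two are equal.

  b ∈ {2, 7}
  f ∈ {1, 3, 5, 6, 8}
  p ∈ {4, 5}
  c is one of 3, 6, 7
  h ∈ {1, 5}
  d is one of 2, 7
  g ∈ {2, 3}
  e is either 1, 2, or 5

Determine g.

The 8 variables draw from only 8 values {1, 2, 3, 4, 5, 6, 7, 8}, so each is used; only p can be 4, hence p = 4.
Among the 7 still-open variables, 8 fits only f (and all 7 values in {1, 2, 3, 5, 6, 7, 8} must be used), so f = 8.
The 6 still-open variables together cover exactly {1, 2, 3, 5, 6, 7} — 6 values for 6 variables — and 6 appears only in c's list, so c = 6.
Among the 5 still-open variables, 3 fits only g (and all 5 values in {1, 2, 3, 5, 7} must be used), so g = 3.

3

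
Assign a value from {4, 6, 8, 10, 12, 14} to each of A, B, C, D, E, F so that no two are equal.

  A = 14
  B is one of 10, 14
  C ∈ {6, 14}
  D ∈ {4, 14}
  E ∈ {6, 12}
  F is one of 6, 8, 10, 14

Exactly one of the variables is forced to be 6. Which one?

A must be 14 (only option left). So B, C, D, F can't be 14.
So 6 goes to C.

C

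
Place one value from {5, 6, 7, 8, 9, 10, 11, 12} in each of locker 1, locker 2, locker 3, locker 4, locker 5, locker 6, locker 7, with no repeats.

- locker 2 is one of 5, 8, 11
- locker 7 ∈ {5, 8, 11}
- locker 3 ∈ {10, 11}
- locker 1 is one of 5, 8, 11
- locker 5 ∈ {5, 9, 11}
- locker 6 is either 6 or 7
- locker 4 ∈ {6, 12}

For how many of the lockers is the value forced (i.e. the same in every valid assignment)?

2

The 3 variables locker 1, locker 2, locker 7 are confined to {5, 8, 11}, which locks those values in; drop them from locker 3, locker 5.
locker 3 must be 10 (only option left).
That leaves locker 5 = 9.
Determined: locker 3=10, locker 5=9. The other lockers each still have more than one consistent value. That makes 2.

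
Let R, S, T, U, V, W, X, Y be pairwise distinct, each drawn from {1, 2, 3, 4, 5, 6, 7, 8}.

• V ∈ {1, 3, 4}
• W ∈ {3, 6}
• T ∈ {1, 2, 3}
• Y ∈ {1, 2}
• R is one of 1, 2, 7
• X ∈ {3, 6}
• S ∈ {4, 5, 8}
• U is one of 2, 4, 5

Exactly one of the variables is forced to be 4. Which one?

The 8 variables draw from only 8 values {1, 2, 3, 4, 5, 6, 7, 8}, so each is used; only R can be 7, hence R = 7.
The 7 still-open variables draw from only 7 values {1, 2, 3, 4, 5, 6, 8}, so each is used; only S can be 8, hence S = 8.
Among the 6 still-open variables, 5 fits only U (and all 6 values in {1, 2, 3, 4, 5, 6} must be used), so U = 5.
Among the 5 still-open variables, 4 fits only V (and all 5 values in {1, 2, 3, 4, 6} must be used), so V = 4.

V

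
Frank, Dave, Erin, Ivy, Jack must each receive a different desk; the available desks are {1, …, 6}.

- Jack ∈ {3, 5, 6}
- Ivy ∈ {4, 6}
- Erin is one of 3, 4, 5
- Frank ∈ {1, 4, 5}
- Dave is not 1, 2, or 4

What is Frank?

Among the 5 variables, 1 fits only Frank (and all 5 values in {1, 3, 4, 5, 6} must be used), so Frank = 1.

1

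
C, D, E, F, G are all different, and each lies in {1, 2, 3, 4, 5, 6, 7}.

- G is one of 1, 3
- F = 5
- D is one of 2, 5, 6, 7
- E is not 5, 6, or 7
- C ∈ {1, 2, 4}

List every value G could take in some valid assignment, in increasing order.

F's domain is down to {5}, so F = 5. So D can't be 5.
No further eliminations apply; G can still be any of 1, 3.

1, 3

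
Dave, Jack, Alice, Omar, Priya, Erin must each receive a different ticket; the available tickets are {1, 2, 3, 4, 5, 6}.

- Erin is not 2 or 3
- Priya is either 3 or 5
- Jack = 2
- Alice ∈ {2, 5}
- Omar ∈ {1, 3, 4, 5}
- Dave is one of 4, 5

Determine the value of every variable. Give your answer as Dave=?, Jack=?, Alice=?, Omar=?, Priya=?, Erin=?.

Jack has just one choice, so Jack = 2. Strike 2 from Alice.
That leaves Alice = 5. Remove 5 from Dave, Omar, Priya, Erin.
Priya's domain is down to {3}, so Priya = 3. Strike 3 from Omar.
Dave has just one choice, so Dave = 4. So Omar, Erin can't be 4.
That leaves Omar = 1. So Erin can't be 1.
Erin must be 6 (only option left).

Dave=4, Jack=2, Alice=5, Omar=1, Priya=3, Erin=6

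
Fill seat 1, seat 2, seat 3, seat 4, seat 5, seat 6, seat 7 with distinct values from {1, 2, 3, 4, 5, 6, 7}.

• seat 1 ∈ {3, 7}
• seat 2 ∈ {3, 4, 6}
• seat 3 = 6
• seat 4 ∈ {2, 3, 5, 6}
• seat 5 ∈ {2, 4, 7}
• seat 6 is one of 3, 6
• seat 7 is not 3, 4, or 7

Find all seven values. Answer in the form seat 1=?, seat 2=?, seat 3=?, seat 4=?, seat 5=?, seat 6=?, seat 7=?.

seat 1=7, seat 2=4, seat 3=6, seat 4=5, seat 5=2, seat 6=3, seat 7=1

seat 3 has just one choice, so seat 3 = 6. So seat 2, seat 4, seat 6, seat 7 can't be 6.
seat 6 has just one choice, so seat 6 = 3. Eliminate 3 elsewhere: seat 1, seat 2, seat 4.
seat 1's domain is down to {7}, so seat 1 = 7. Strike 7 from seat 5.
seat 2 has just one choice, so seat 2 = 4. Strike 4 from seat 5.
seat 5 has just one choice, so seat 5 = 2. Strike 2 from seat 4, seat 7.
seat 4 must be 5 (only option left). Remove 5 from seat 7.
That leaves seat 7 = 1.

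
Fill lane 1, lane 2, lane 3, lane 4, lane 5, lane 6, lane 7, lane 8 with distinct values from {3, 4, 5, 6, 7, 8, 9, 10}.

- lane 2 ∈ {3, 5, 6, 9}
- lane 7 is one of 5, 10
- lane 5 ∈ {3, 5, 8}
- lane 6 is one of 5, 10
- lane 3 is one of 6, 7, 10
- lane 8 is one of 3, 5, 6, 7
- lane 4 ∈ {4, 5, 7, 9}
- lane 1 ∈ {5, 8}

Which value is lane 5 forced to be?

Among the 8 variables, 4 fits only lane 4 (and all 8 values in {3, 4, 5, 6, 7, 8, 9, 10} must be used), so lane 4 = 4.
Among the 7 still-open variables, 9 fits only lane 2 (and all 7 values in {3, 5, 6, 7, 8, 9, 10} must be used), so lane 2 = 9.
lane 6 and lane 7 share exactly the 2 values {5, 10}; by pigeonhole those values go to them, so strike 5, 10 from lane 1, lane 3, lane 5, lane 8.
That leaves lane 1 = 8. Strike 8 from lane 5.
So lane 5 = 3.

3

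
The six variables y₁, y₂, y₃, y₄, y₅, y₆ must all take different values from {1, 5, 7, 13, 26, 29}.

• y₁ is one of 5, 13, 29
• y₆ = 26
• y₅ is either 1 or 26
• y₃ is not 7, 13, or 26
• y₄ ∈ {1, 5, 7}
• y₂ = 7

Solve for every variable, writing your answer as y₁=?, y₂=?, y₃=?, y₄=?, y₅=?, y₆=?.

y₁=13, y₂=7, y₃=29, y₄=5, y₅=1, y₆=26

y₂'s domain is down to {7}, so y₂ = 7. Eliminate 7 elsewhere: y₄.
y₆ has just one choice, so y₆ = 26. Remove 26 from y₅.
y₅'s domain is down to {1}, so y₅ = 1. Eliminate 1 elsewhere: y₃, y₄.
y₄ has just one choice, so y₄ = 5. So y₁, y₃ can't be 5.
y₃ must be 29 (only option left). Eliminate 29 elsewhere: y₁.
y₁ must be 13 (only option left).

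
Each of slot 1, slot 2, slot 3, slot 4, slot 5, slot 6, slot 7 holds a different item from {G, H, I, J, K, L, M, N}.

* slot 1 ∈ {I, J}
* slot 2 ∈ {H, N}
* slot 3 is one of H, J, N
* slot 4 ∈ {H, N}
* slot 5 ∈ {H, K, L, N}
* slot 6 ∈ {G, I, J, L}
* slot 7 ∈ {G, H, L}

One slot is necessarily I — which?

The 7 variables together cover exactly {G, H, I, J, K, L, N} — 7 values for 7 variables — and K appears only in slot 5's list, so slot 5 = K.
slot 2 and slot 4 between them cover only {H, N} — a naked pair. Remove those values from slot 3, slot 7.
That leaves slot 3 = J. Remove J from slot 1, slot 6.
So I goes to slot 1.

slot 1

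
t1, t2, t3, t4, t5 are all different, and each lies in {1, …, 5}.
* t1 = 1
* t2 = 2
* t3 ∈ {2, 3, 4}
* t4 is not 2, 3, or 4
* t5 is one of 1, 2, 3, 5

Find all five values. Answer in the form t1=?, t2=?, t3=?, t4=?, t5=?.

t1=1, t2=2, t3=4, t4=5, t5=3

t1 must be 1 (only option left). Eliminate 1 elsewhere: t4, t5.
t2 has just one choice, so t2 = 2. So t3, t5 can't be 2.
That leaves t4 = 5. So t5 can't be 5.
t5's domain is down to {3}, so t5 = 3. So t3 can't be 3.
t3 has just one choice, so t3 = 4.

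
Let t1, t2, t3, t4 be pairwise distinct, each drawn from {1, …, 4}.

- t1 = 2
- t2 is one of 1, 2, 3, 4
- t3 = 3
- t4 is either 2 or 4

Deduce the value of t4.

4

t1 has just one choice, so t1 = 2. Eliminate 2 elsewhere: t2, t4.
So t4 = 4.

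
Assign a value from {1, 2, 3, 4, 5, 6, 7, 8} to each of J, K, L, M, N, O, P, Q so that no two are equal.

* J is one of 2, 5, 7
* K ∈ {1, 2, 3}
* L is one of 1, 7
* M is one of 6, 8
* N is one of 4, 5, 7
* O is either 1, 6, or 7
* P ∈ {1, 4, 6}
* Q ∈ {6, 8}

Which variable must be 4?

P

The 8 variables together cover exactly {1, 2, 3, 4, 5, 6, 7, 8} — 8 values for 8 variables — and 3 appears only in K's list, so K = 3.
The 7 still-open variables together cover exactly {1, 2, 4, 5, 6, 7, 8} — 7 values for 7 variables — and 2 appears only in J's list, so J = 2.
The 6 still-open variables draw from only 6 values {1, 4, 5, 6, 7, 8}, so each is used; only N can be 5, hence N = 5.
The 5 still-open variables draw from only 5 values {1, 4, 6, 7, 8}, so each is used; only P can be 4, hence P = 4.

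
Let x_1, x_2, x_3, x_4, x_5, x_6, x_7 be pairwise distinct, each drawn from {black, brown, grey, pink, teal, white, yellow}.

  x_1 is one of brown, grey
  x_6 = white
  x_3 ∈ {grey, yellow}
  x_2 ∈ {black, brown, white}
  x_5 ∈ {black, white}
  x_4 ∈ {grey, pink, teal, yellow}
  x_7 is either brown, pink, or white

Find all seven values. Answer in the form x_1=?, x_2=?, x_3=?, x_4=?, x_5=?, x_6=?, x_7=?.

x_6 has just one choice, so x_6 = white. Remove white from x_2, x_5, x_7.
That leaves x_5 = black. Strike black from x_2.
That leaves x_2 = brown. Remove brown from x_1, x_7.
x_7 has just one choice, so x_7 = pink. Remove pink from x_4.
x_1's domain is down to {grey}, so x_1 = grey. Strike grey from x_3, x_4.
x_3 must be yellow (only option left). So x_4 can't be yellow.
That leaves x_4 = teal.

x_1=grey, x_2=brown, x_3=yellow, x_4=teal, x_5=black, x_6=white, x_7=pink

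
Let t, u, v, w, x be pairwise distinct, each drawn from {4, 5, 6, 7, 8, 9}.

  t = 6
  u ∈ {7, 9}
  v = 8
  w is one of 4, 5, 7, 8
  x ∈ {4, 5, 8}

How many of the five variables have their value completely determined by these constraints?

2

t has just one choice, so t = 6.
v's domain is down to {8}, so v = 8. Strike 8 from w, x.
Determined: t=6, v=8. The other variables each still have more than one consistent value. That makes 2.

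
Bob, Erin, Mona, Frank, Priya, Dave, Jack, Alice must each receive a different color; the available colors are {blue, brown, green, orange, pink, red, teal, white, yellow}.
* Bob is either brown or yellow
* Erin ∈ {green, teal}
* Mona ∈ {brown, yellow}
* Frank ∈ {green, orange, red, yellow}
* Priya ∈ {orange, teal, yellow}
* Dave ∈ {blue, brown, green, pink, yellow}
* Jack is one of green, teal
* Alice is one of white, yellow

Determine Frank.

red

Bob and Mona between them cover only {brown, yellow} — a naked pair. Remove those values from Frank, Priya, Dave, Alice.
Alice's domain is down to {white}, so Alice = white.
The 2 variables Erin and Jack are confined to {green, teal}, which locks those values in; drop them from Frank, Priya, Dave.
Priya must be orange (only option left). So Frank can't be orange.
So Frank = red.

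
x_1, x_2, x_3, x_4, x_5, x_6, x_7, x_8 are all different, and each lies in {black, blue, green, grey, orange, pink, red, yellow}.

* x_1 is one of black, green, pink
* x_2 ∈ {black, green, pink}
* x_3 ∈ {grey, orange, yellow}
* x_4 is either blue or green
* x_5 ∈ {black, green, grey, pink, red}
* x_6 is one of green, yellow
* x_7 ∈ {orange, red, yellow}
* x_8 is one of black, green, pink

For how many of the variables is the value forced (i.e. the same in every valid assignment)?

The 8 variables draw from only 8 values {black, blue, green, grey, orange, pink, red, yellow}, so each is used; only x_4 can be blue, hence x_4 = blue.
The 3 variables x_1, x_2, x_8 are confined to {black, green, pink}, which locks those values in; drop them from x_5, x_6.
x_6 has just one choice, so x_6 = yellow. Strike yellow from x_3, x_7.
Determined: x_4=blue, x_6=yellow. The other variables each still have more than one consistent value. That makes 2.

2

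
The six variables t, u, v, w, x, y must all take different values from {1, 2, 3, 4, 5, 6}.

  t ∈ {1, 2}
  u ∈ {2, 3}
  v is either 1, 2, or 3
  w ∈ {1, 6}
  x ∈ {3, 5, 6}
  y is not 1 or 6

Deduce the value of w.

The 6 variables draw from only 6 values {1, 2, 3, 4, 5, 6}, so each is used; only y can be 4, hence y = 4.
The 5 still-open variables draw from only 5 values {1, 2, 3, 5, 6}, so each is used; only x can be 5, hence x = 5.
Among the 4 still-open variables, 6 fits only w (and all 4 values in {1, 2, 3, 6} must be used), so w = 6.

6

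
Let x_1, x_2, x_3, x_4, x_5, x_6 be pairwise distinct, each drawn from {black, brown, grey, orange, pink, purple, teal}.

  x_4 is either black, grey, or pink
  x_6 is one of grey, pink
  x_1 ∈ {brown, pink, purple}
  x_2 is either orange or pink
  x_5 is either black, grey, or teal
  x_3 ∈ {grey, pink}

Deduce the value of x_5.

The 2 variables x_3 and x_6 are confined to {grey, pink}, which locks those values in; drop them from x_1, x_2, x_4, x_5.
x_2's domain is down to {orange}, so x_2 = orange.
x_4's domain is down to {black}, so x_4 = black. So x_5 can't be black.
So x_5 = teal.

teal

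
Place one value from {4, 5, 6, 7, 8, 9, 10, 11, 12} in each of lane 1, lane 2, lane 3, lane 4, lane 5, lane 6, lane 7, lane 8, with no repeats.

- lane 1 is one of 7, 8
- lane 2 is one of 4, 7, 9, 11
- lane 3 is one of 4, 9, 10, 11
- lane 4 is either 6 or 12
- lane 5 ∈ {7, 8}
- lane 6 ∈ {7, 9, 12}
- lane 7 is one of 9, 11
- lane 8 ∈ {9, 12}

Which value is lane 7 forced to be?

11

The 8 variables draw from only 8 values {4, 6, 7, 8, 9, 10, 11, 12}, so each is used; only lane 4 can be 6, hence lane 4 = 6.
The 7 still-open variables together cover exactly {4, 7, 8, 9, 10, 11, 12} — 7 values for 7 variables — and 10 appears only in lane 3's list, so lane 3 = 10.
Among the 6 still-open variables, 4 fits only lane 2 (and all 6 values in {4, 7, 8, 9, 11, 12} must be used), so lane 2 = 4.
The 5 still-open variables draw from only 5 values {7, 8, 9, 11, 12}, so each is used; only lane 7 can be 11, hence lane 7 = 11.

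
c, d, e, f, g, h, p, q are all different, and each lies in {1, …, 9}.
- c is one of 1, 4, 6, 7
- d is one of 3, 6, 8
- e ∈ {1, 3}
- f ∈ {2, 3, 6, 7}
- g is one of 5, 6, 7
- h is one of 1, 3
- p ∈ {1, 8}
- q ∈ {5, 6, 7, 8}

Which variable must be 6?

d

Among the 8 variables, 2 fits only f (and all 8 values in {1, 2, 3, 4, 5, 6, 7, 8} must be used), so f = 2.
Among the 7 still-open variables, 4 fits only c (and all 7 values in {1, 3, 4, 5, 6, 7, 8} must be used), so c = 4.
e and h between them cover only {1, 3} — a naked pair. Remove those values from d, p.
p has just one choice, so p = 8. So d, q can't be 8.
So 6 goes to d.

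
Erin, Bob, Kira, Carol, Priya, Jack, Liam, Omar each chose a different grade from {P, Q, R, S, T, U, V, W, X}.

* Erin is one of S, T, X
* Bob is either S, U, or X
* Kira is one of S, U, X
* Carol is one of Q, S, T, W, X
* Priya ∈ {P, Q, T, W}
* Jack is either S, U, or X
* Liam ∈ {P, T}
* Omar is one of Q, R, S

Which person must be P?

Liam

Among the 8 variables, R fits only Omar (and all 8 values in {P, Q, R, S, T, U, W, X} must be used), so Omar = R.
The 3 variables Bob, Kira, Jack are confined to {S, U, X}, which locks those values in; drop them from Erin, Carol.
Erin's domain is down to {T}, so Erin = T. Remove T from Carol, Priya, Liam.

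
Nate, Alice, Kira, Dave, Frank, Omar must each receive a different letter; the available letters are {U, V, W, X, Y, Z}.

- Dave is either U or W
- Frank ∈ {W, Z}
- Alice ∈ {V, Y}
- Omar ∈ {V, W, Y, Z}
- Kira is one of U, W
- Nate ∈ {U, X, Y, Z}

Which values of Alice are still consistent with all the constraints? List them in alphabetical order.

V, Y

The 6 variables draw from only 6 values {U, V, W, X, Y, Z}, so each is used; only Nate can be X, hence Nate = X.
The 2 variables Kira and Dave are confined to {U, W}, which locks those values in; drop them from Frank, Omar.
That leaves Frank = Z. Eliminate Z elsewhere: Omar.
No further eliminations apply; Alice can still be any of V, Y.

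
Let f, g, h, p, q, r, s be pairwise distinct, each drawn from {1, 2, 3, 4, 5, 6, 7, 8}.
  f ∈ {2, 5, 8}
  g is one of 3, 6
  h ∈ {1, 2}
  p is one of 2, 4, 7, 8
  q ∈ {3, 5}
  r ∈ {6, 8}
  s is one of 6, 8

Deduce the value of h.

The 2 variables r and s are confined to {6, 8}, which locks those values in; drop them from f, g, p.
g must be 3 (only option left). So q can't be 3.
q has just one choice, so q = 5. Strike 5 from f.
f must be 2 (only option left). Eliminate 2 elsewhere: h, p.
So h = 1.

1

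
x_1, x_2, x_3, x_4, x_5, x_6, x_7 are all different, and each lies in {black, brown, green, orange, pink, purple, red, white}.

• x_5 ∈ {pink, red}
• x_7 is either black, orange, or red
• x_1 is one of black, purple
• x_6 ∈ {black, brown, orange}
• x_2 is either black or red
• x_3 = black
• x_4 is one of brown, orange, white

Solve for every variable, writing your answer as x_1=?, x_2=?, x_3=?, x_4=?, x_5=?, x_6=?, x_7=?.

x_1=purple, x_2=red, x_3=black, x_4=white, x_5=pink, x_6=brown, x_7=orange

x_3 must be black (only option left). Remove black from x_1, x_2, x_6, x_7.
x_1's domain is down to {purple}, so x_1 = purple.
x_2 has just one choice, so x_2 = red. Strike red from x_5, x_7.
x_5's domain is down to {pink}, so x_5 = pink.
x_7 has just one choice, so x_7 = orange. So x_4, x_6 can't be orange.
x_6 must be brown (only option left). Remove brown from x_4.
x_4 must be white (only option left).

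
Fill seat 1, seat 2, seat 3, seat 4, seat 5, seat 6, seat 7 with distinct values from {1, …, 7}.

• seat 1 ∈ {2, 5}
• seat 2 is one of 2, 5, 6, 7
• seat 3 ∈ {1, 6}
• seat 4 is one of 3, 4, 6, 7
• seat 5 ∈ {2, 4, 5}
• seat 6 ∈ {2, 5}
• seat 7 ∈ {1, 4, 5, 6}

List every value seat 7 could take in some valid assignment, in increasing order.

1, 6

The 7 variables draw from only 7 values {1, 2, 3, 4, 5, 6, 7}, so each is used; only seat 4 can be 3, hence seat 4 = 3.
Among the 6 still-open variables, 7 fits only seat 2 (and all 6 values in {1, 2, 4, 5, 6, 7} must be used), so seat 2 = 7.
seat 1 and seat 6 between them cover only {2, 5} — a naked pair. Remove those values from seat 5, seat 7.
seat 5 must be 4 (only option left). Strike 4 from seat 7.
No further eliminations apply; seat 7 can still be any of 1, 6.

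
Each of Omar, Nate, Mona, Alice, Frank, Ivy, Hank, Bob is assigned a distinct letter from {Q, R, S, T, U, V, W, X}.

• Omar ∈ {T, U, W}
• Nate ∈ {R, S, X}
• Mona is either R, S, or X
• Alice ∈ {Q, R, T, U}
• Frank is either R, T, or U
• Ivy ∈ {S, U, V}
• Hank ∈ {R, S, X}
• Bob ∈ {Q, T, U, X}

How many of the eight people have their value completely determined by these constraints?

The 8 variables together cover exactly {Q, R, S, T, U, V, W, X} — 8 values for 8 variables — and V appears only in Ivy's list, so Ivy = V.
The 7 still-open variables draw from only 7 values {Q, R, S, T, U, W, X}, so each is used; only Omar can be W, hence Omar = W.
The 3 variables Nate, Mona, Hank are confined to {R, S, X}, which locks those values in; drop them from Alice, Frank, Bob.
Determined: Omar=W, Ivy=V. The other people each still have more than one consistent value. That makes 2.

2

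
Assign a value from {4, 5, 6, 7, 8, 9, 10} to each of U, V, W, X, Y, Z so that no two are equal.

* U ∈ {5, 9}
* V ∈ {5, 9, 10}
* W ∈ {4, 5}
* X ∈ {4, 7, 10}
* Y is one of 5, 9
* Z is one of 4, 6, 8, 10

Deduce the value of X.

7

U and Y between them cover only {5, 9} — a naked pair. Remove those values from V, W.
V has just one choice, so V = 10. Strike 10 from X, Z.
W's domain is down to {4}, so W = 4. Strike 4 from X, Z.
So X = 7.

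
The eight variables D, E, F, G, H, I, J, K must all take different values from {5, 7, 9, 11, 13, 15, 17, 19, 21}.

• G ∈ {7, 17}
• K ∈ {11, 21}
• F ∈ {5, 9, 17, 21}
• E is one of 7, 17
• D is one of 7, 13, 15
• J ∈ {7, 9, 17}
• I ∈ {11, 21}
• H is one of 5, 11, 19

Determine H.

E and G between them cover only {7, 17} — a naked pair. Remove those values from D, F, J.
That leaves J = 9. Strike 9 from F.
I and K between them cover only {11, 21} — a naked pair. Remove those values from F, H.
F has just one choice, so F = 5. Eliminate 5 elsewhere: H.
So H = 19.

19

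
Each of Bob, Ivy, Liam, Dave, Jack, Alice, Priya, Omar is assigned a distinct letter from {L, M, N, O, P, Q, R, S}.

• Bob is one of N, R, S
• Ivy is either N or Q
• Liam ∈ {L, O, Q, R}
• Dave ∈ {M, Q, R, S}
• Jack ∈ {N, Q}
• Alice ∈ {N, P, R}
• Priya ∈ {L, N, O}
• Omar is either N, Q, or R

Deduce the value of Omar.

The 8 variables draw from only 8 values {L, M, N, O, P, Q, R, S}, so each is used; only Dave can be M, hence Dave = M.
Among the 7 still-open variables, P fits only Alice (and all 7 values in {L, N, O, P, Q, R, S} must be used), so Alice = P.
The 6 still-open variables draw from only 6 values {L, N, O, Q, R, S}, so each is used; only Bob can be S, hence Bob = S.
Ivy and Jack between them cover only {N, Q} — a naked pair. Remove those values from Liam, Priya, Omar.
So Omar = R.

R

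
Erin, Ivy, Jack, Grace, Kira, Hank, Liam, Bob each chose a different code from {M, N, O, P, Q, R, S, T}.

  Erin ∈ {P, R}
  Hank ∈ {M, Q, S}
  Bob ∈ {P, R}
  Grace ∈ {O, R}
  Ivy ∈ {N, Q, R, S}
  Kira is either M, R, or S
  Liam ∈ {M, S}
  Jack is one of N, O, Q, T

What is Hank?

Q

The 8 variables together cover exactly {M, N, O, P, Q, R, S, T} — 8 values for 8 variables — and T appears only in Jack's list, so Jack = T.
The 7 still-open variables draw from only 7 values {M, N, O, P, Q, R, S}, so each is used; only Ivy can be N, hence Ivy = N.
The 6 still-open variables draw from only 6 values {M, O, P, Q, R, S}, so each is used; only Grace can be O, hence Grace = O.
The 5 still-open variables draw from only 5 values {M, P, Q, R, S}, so each is used; only Hank can be Q, hence Hank = Q.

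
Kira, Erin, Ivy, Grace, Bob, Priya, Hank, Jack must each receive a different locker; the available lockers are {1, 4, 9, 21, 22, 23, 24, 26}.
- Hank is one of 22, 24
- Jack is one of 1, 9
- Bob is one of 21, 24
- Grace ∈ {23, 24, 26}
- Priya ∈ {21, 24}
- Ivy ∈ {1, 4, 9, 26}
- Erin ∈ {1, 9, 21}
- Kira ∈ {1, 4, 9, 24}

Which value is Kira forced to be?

4

Among the 8 variables, 22 fits only Hank (and all 8 values in {1, 4, 9, 21, 22, 23, 24, 26} must be used), so Hank = 22.
The 7 still-open variables together cover exactly {1, 4, 9, 21, 23, 24, 26} — 7 values for 7 variables — and 23 appears only in Grace's list, so Grace = 23.
The 6 still-open variables draw from only 6 values {1, 4, 9, 21, 24, 26}, so each is used; only Ivy can be 26, hence Ivy = 26.
The 5 still-open variables together cover exactly {1, 4, 9, 21, 24} — 5 values for 5 variables — and 4 appears only in Kira's list, so Kira = 4.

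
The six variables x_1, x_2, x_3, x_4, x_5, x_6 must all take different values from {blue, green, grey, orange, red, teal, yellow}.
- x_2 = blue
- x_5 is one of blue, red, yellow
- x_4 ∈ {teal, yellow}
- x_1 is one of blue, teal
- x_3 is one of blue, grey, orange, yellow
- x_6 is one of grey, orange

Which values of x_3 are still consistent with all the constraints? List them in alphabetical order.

grey, orange

x_2 has just one choice, so x_2 = blue. Strike blue from x_1, x_3, x_5.
x_1 has just one choice, so x_1 = teal. Strike teal from x_4.
x_4 has just one choice, so x_4 = yellow. Strike yellow from x_3, x_5.
x_5 has just one choice, so x_5 = red.
No further eliminations apply; x_3 can still be any of grey, orange.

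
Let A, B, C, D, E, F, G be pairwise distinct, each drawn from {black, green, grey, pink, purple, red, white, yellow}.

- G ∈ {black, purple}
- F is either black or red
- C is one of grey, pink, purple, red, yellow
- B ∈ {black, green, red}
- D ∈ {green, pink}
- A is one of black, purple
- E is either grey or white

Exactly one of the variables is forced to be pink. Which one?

A and G between them cover only {black, purple} — a naked pair. Remove those values from B, C, F.
F has just one choice, so F = red. Remove red from B, C.
B's domain is down to {green}, so B = green. Remove green from D.
So pink goes to D.

D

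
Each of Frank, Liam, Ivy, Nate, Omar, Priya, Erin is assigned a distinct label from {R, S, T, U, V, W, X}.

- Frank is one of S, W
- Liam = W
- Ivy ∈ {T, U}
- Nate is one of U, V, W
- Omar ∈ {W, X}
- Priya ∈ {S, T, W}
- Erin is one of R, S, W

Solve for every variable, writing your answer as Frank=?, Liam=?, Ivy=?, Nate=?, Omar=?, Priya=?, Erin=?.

Frank=S, Liam=W, Ivy=U, Nate=V, Omar=X, Priya=T, Erin=R

Liam must be W (only option left). Strike W from Frank, Nate, Omar, Priya, Erin.
Omar's domain is down to {X}, so Omar = X.
Frank has just one choice, so Frank = S. So Priya, Erin can't be S.
Priya must be T (only option left). Strike T from Ivy.
Erin has just one choice, so Erin = R.
Ivy's domain is down to {U}, so Ivy = U. So Nate can't be U.
Nate must be V (only option left).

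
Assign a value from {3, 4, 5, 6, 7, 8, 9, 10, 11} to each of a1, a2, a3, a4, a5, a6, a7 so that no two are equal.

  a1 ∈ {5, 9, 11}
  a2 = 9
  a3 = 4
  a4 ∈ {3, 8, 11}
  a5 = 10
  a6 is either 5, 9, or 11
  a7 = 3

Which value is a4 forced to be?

a2's domain is down to {9}, so a2 = 9. Strike 9 from a1, a6.
a3's domain is down to {4}, so a3 = 4.
a5 must be 10 (only option left).
a7 must be 3 (only option left). Remove 3 from a4.
The 3 still-open variables together cover exactly {5, 8, 11} — 3 values for 3 variables — and 8 appears only in a4's list, so a4 = 8.

8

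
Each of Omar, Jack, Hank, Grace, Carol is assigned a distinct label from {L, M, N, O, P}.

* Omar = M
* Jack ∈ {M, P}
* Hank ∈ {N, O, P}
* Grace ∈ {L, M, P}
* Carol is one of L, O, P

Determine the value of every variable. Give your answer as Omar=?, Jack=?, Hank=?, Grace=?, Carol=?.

Omar=M, Jack=P, Hank=N, Grace=L, Carol=O

Omar has just one choice, so Omar = M. Eliminate M elsewhere: Jack, Grace.
Jack has just one choice, so Jack = P. Eliminate P elsewhere: Hank, Grace, Carol.
Grace has just one choice, so Grace = L. So Carol can't be L.
Carol has just one choice, so Carol = O. Strike O from Hank.
That leaves Hank = N.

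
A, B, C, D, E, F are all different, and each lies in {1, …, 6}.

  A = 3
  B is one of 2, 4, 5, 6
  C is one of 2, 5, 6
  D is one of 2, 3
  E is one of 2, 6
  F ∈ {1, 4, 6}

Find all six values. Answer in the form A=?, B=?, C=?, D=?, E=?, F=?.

A=3, B=4, C=5, D=2, E=6, F=1

A has just one choice, so A = 3. Eliminate 3 elsewhere: D.
That leaves D = 2. Remove 2 from B, C, E.
E has just one choice, so E = 6. So B, C, F can't be 6.
C has just one choice, so C = 5. Remove 5 from B.
B has just one choice, so B = 4. Strike 4 from F.
F must be 1 (only option left).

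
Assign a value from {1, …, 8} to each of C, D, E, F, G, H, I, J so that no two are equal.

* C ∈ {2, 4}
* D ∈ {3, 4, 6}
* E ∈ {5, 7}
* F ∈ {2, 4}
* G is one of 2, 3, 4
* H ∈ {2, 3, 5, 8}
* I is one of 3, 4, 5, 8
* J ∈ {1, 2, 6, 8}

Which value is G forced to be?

3

The 8 variables together cover exactly {1, 2, 3, 4, 5, 6, 7, 8} — 8 values for 8 variables — and 1 appears only in J's list, so J = 1.
The 7 still-open variables together cover exactly {2, 3, 4, 5, 6, 7, 8} — 7 values for 7 variables — and 6 appears only in D's list, so D = 6.
Among the 6 still-open variables, 7 fits only E (and all 6 values in {2, 3, 4, 5, 7, 8} must be used), so E = 7.
The 2 variables C and F are confined to {2, 4}, which locks those values in; drop them from G, H, I.
So G = 3.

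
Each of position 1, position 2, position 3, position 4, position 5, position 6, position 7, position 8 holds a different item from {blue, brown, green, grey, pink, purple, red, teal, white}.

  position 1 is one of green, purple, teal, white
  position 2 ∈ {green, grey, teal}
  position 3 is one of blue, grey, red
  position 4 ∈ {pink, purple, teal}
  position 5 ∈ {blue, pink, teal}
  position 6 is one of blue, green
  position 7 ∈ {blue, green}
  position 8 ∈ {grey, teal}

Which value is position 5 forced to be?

pink

The 8 variables draw from only 8 values {blue, green, grey, pink, purple, red, teal, white}, so each is used; only position 3 can be red, hence position 3 = red.
The 7 still-open variables draw from only 7 values {blue, green, grey, pink, purple, teal, white}, so each is used; only position 1 can be white, hence position 1 = white.
The 6 still-open variables draw from only 6 values {blue, green, grey, pink, purple, teal}, so each is used; only position 4 can be purple, hence position 4 = purple.
Among the 5 still-open variables, pink fits only position 5 (and all 5 values in {blue, green, grey, pink, teal} must be used), so position 5 = pink.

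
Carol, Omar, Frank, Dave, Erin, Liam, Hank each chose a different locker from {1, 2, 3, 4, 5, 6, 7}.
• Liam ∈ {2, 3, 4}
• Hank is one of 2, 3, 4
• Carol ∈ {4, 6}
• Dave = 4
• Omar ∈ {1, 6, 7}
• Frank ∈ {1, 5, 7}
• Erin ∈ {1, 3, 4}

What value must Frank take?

Dave has just one choice, so Dave = 4. So Carol, Erin, Liam, Hank can't be 4.
Carol's domain is down to {6}, so Carol = 6. Eliminate 6 elsewhere: Omar.
The 5 still-open variables together cover exactly {1, 2, 3, 5, 7} — 5 values for 5 variables — and 5 appears only in Frank's list, so Frank = 5.

5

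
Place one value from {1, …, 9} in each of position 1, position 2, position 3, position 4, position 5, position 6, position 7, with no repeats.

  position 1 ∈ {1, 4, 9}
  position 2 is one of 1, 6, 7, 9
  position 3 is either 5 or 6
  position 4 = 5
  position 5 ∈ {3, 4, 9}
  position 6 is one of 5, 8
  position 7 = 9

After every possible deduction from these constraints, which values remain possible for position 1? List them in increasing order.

1, 4

position 4 must be 5 (only option left). Eliminate 5 elsewhere: position 3, position 6.
position 6 has just one choice, so position 6 = 8.
That leaves position 7 = 9. Eliminate 9 elsewhere: position 1, position 2, position 5.
That leaves position 3 = 6. So position 2 can't be 6.
No further eliminations apply; position 1 can still be any of 1, 4.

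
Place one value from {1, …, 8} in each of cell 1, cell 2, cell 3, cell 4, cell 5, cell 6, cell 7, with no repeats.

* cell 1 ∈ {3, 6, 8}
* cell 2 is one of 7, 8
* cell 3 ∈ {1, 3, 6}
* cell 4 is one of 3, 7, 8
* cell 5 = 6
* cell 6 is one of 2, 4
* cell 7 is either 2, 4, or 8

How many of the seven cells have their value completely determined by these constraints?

2

cell 5's domain is down to {6}, so cell 5 = 6. So cell 1, cell 3 can't be 6.
Among the 6 still-open variables, 1 fits only cell 3 (and all 6 values in {1, 2, 3, 4, 7, 8} must be used), so cell 3 = 1.
cell 1, cell 2, cell 4 share exactly the 3 values {3, 7, 8}; by pigeonhole those values go to them, so strike 3, 7, 8 from cell 7.
Determined: cell 3=1, cell 5=6. The other cells each still have more than one consistent value. That makes 2.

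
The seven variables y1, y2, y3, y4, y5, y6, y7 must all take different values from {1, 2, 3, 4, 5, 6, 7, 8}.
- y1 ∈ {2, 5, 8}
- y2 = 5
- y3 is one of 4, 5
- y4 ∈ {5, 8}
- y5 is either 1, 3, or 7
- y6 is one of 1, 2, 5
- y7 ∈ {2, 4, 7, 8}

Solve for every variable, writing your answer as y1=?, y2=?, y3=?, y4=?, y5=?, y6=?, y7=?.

y2 must be 5 (only option left). Strike 5 from y1, y3, y4, y6.
That leaves y3 = 4. Strike 4 from y7.
That leaves y4 = 8. So y1, y7 can't be 8.
y1's domain is down to {2}, so y1 = 2. Eliminate 2 elsewhere: y6, y7.
y6's domain is down to {1}, so y6 = 1. Remove 1 from y5.
That leaves y7 = 7. Eliminate 7 elsewhere: y5.
y5 must be 3 (only option left).

y1=2, y2=5, y3=4, y4=8, y5=3, y6=1, y7=7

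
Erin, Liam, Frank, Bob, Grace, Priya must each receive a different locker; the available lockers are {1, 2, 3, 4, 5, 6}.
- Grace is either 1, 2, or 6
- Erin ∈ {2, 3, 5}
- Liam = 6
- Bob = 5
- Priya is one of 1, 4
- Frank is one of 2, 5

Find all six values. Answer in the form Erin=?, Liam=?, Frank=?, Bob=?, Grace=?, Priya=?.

Erin=3, Liam=6, Frank=2, Bob=5, Grace=1, Priya=4

Liam has just one choice, so Liam = 6. Remove 6 from Grace.
Bob has just one choice, so Bob = 5. Eliminate 5 elsewhere: Erin, Frank.
Frank has just one choice, so Frank = 2. Eliminate 2 elsewhere: Erin, Grace.
Grace has just one choice, so Grace = 1. Strike 1 from Priya.
Priya's domain is down to {4}, so Priya = 4.
Erin's domain is down to {3}, so Erin = 3.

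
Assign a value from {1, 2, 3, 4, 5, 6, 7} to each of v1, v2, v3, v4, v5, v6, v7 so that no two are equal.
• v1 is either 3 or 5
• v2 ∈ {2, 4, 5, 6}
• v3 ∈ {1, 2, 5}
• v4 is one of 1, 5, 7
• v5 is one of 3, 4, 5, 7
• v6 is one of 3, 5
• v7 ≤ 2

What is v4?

7

The 7 variables draw from only 7 values {1, 2, 3, 4, 5, 6, 7}, so each is used; only v2 can be 6, hence v2 = 6.
The 6 still-open variables draw from only 6 values {1, 2, 3, 4, 5, 7}, so each is used; only v5 can be 4, hence v5 = 4.
The 5 still-open variables together cover exactly {1, 2, 3, 5, 7} — 5 values for 5 variables — and 7 appears only in v4's list, so v4 = 7.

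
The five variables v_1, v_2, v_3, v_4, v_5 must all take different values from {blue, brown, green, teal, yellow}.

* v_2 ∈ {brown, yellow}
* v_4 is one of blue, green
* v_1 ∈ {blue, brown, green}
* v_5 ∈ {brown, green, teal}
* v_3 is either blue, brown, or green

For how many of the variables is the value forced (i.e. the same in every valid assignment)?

2

The 5 variables together cover exactly {blue, brown, green, teal, yellow} — 5 values for 5 variables — and teal appears only in v_5's list, so v_5 = teal.
Among the 4 still-open variables, yellow fits only v_2 (and all 4 values in {blue, brown, green, yellow} must be used), so v_2 = yellow.
Determined: v_2=yellow, v_5=teal. The other variables each still have more than one consistent value. That makes 2.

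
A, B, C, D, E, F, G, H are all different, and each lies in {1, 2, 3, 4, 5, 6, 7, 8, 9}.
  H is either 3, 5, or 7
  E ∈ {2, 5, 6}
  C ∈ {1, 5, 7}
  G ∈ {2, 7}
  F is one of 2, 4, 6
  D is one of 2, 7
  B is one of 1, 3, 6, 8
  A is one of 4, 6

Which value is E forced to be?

5

Among the 8 variables, 8 fits only B (and all 8 values in {1, 2, 3, 4, 5, 6, 7, 8} must be used), so B = 8.
The 7 still-open variables draw from only 7 values {1, 2, 3, 4, 5, 6, 7}, so each is used; only C can be 1, hence C = 1.
The 6 still-open variables together cover exactly {2, 3, 4, 5, 6, 7} — 6 values for 6 variables — and 3 appears only in H's list, so H = 3.
The 5 still-open variables draw from only 5 values {2, 4, 5, 6, 7}, so each is used; only E can be 5, hence E = 5.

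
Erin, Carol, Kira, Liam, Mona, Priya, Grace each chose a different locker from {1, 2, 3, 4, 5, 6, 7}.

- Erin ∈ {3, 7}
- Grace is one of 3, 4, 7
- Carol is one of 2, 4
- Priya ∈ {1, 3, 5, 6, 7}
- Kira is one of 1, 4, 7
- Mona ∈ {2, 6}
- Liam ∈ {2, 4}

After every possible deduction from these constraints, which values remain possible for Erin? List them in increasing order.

The 7 variables together cover exactly {1, 2, 3, 4, 5, 6, 7} — 7 values for 7 variables — and 5 appears only in Priya's list, so Priya = 5.
Among the 6 still-open variables, 1 fits only Kira (and all 6 values in {1, 2, 3, 4, 6, 7} must be used), so Kira = 1.
The 5 still-open variables draw from only 5 values {2, 3, 4, 6, 7}, so each is used; only Mona can be 6, hence Mona = 6.
The 2 variables Carol and Liam are confined to {2, 4}, which locks those values in; drop them from Grace.
No further eliminations apply; Erin can still be any of 3, 7.

3, 7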